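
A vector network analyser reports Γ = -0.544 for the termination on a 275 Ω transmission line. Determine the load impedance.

Z_L = Z_0·(1 + Γ)/(1 − Γ) = 275·(0.456)/(1.54)

Z_L ≈ 81.2 Ω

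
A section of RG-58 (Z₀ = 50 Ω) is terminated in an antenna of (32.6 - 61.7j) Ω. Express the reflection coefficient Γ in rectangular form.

Γ ≈ 0.223 − j0.58

Γ = (Z_L − Z_0)/(Z_L + Z_0) = (-17.4 − j61.7)/(82.6 − j61.7)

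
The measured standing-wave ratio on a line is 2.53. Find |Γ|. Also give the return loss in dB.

|Γ| ≈ 0.433; return loss ≈ 7.26 dB

|Γ| = (S − 1)/(S + 1) = (2.53 − 1)/(2.53 + 1) = 1.53/3.53
RL = −20·log₁₀|Γ| = −20·log₁₀(0.433)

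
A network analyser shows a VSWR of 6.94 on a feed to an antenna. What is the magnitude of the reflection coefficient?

|Γ| ≈ 0.748

|Γ| = (S − 1)/(S + 1) = (6.94 − 1)/(6.94 + 1) = 5.94/7.94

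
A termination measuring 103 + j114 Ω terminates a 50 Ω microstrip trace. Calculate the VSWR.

Γ = (Z_L − Z_0)/(Z_L + Z_0) = (53 + j114)/(153 + j114)
|Γ| = 126/191 = 0.659
VSWR = (1 + |Γ|)/(1 − |Γ|) = 1.66/0.341

VSWR ≈ 4.86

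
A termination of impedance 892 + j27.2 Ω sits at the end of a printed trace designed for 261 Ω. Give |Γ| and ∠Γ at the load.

Γ ≈ 0.548 ∠ 1.12°

Γ = (Z_L − Z_0)/(Z_L + Z_0) = (631 + j27.2)/(1153 + j27.2)
|Γ| = 632/1150 = 0.548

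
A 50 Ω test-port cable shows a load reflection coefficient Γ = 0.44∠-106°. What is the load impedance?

Z_L = Z_0·(1 + Γ)/(1 − Γ) = 50·(0.879 − j0.423)/(1.12 + j0.423)

Z_L ≈ 28.1 − j29.5 Ω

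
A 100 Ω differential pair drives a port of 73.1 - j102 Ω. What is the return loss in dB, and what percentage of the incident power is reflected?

RL ≈ 5.6 dB; 27.6% of incident power reflected

Γ = (-26.9 − j102)/(173.1 − j102), |Γ| = 0.525
RL = −20·log₁₀(0.525) = 5.6 dB
P_refl/P_inc = |Γ|² = 0.276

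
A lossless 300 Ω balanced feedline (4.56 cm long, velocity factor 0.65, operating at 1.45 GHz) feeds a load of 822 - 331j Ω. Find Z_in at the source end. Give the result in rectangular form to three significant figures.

Z_in ≈ 148 + j214 Ω

λ = v/f = 0.65·c / 1.45 GHz = 0.134 m
βl = 2π·l/λ = 2π × 0.339 = 122°
tan(βl) = tan(122°) = -1.6
Z_in = Z_0·(Z_L + jZ_0·tanβl)/(Z_0 + jZ_L·tanβl)
     = 300·(822 − j810)/(-228 − j1310)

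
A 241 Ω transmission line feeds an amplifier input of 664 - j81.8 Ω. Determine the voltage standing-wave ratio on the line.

VSWR ≈ 2.8

Γ = (Z_L − Z_0)/(Z_L + Z_0) = (423 − j81.8)/(905 − j81.8)
|Γ| = 431/909 = 0.474
VSWR = (1 + |Γ|)/(1 − |Γ|) = 1.47/0.526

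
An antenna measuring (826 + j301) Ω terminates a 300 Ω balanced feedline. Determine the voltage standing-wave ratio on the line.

Γ = (Z_L − Z_0)/(Z_L + Z_0) = (526 + j301)/(1126 + j301)
|Γ| = 606/1170 = 0.52
VSWR = (1 + |Γ|)/(1 − |Γ|) = 1.52/0.48

VSWR ≈ 3.17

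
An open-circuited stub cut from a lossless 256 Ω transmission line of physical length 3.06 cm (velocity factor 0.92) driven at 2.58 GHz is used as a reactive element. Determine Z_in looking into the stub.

λ = v/f = 0.92·c / 2.58 GHz = 0.107 m
βl = 2π·l/λ = 2π × 0.286 = 103°
tan(βl) = -4.34
For an open-circuited stub, Z_in = −jZ_0·cot(βl) = −jZ_0/tan(βl)

Z_in ≈ +j59 Ω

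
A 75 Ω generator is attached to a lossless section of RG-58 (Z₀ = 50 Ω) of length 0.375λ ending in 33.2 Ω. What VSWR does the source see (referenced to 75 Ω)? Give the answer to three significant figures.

βl = 2π × 0.375 = 135°
tan(βl) = -1
Z_in = Z_0·(Z_L + jZ_0·tanβl)/(Z_0 + jZ_L·tanβl) = 46.1 − j19.4 Ω
Γ_s = (Z_in − Z_s)/(Z_in + Z_s) = (-28.9 − j19.4)/(121 − j19.4), |Γ_s| = 0.284
VSWR = (1 + |Γ_s|)/(1 − |Γ_s|)

VSWR ≈ 1.79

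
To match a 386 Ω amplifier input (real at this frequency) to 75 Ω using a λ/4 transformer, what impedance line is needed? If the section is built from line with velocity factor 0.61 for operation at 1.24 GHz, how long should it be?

Z_qwt ≈ 170 Ω; length ≈ 3.69 cm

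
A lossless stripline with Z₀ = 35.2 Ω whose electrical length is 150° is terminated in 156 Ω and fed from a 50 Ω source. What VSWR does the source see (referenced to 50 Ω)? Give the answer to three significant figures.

tan(βl) = -0.577
Z_in = Z_0·(Z_L + jZ_0·tanβl)/(Z_0 + jZ_L·tanβl) = 27.6 + j50.2 Ω
Γ_s = (Z_in − Z_s)/(Z_in + Z_s) = (-22.4 + j50.2)/(77.6 + j50.2), |Γ_s| = 0.595
VSWR = (1 + |Γ_s|)/(1 − |Γ_s|)

VSWR ≈ 3.94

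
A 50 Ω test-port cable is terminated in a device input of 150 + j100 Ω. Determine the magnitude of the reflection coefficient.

|Γ| ≈ 0.632

Γ = (Z_L − Z_0)/(Z_L + Z_0) = (100 + j100)/(200 + j100)
|Γ| = 141/224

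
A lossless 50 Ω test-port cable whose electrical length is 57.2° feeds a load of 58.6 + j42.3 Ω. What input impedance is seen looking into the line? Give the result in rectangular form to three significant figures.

Z_in ≈ 58.6 − j42.3 Ω

tan(βl) = tan(57.2°) = 1.55
Z_in = Z_0·(Z_L + jZ_0·tanβl)/(Z_0 + jZ_L·tanβl)
     = 50·(58.6 + j120)/(-15.6 + j90.9)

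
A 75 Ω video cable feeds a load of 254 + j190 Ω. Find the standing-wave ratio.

VSWR ≈ 5.39

Γ = (Z_L − Z_0)/(Z_L + Z_0) = (179 + j190)/(329 + j190)
|Γ| = 261/380 = 0.687
VSWR = (1 + |Γ|)/(1 − |Γ|) = 1.69/0.313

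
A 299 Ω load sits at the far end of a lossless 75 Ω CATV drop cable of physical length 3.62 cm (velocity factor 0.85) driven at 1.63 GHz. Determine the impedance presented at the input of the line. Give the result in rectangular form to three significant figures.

Z_in ≈ 19.1 − j8.25 Ω

λ = v/f = 0.85·c / 1.63 GHz = 0.156 m
βl = 2π·l/λ = 2π × 0.231 = 83.3°
tan(βl) = tan(83.3°) = 8.52
Z_in = Z_0·(Z_L + jZ_0·tanβl)/(Z_0 + jZ_L·tanβl)
     = 75·(299 + j639)/(75 + j2550)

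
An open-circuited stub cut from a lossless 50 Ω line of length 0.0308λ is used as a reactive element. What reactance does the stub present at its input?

βl = 2π × 0.0308 = 11.1°
tan(βl) = 0.196
For an open-circuited stub, Z_in = −jZ_0·cot(βl) = −jZ_0/tan(βl)

X_in ≈ -255 Ω (capacitive)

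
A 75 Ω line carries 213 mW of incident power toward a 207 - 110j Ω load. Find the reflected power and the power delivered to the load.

P_reflected ≈ 68.6 mW; P_delivered ≈ 144 mW

|Γ| = |(132 − j110)/(282 − j110)| = 0.568
|Γ|² = 0.322
P_refl = |Γ|²·P_inc = 68.6 mW, P_del = (1 − |Γ|²)·P_inc = 144 mW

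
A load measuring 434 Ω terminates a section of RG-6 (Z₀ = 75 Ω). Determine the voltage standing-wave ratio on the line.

VSWR ≈ 5.79

Γ = (434 − 75)/(434 + 75) = 0.705
VSWR = (1 + 0.705)/(1 − 0.705)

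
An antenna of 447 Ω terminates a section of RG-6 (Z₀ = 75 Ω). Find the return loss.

Γ = (447 − 75)/(447 + 75) = 0.713
RL = −20·log₁₀|Γ| = −20·log₁₀(0.713)

RL ≈ 2.94 dB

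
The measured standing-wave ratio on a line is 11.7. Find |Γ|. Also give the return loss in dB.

|Γ| ≈ 0.843; return loss ≈ 1.49 dB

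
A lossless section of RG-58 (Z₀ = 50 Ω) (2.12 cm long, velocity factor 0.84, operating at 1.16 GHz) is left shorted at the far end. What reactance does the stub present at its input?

λ = v/f = 0.84·c / 1.16 GHz = 0.217 m
βl = 2π·l/λ = 2π × 0.0976 = 35.1°
tan(βl) = 0.704
For a shorted stub, Z_in = jZ_0·tan(βl)

X_in ≈ 35.2 Ω (inductive)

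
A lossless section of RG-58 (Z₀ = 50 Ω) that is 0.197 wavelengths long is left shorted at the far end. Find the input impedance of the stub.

Z_in ≈ +j145 Ω

βl = 2π × 0.197 = 70.9°
tan(βl) = 2.89
For a shorted stub, Z_in = jZ_0·tan(βl)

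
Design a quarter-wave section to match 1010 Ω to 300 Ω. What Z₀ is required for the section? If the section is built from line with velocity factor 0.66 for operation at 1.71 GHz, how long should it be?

Z_qwt ≈ 550 Ω; length ≈ 2.89 cm

Z_qwt = √(Z_0·R_L) = √(300 × 1010) = √303000
λ = 0.66·c/f = 0.116 m, so l = λ/4 = 0.0289 m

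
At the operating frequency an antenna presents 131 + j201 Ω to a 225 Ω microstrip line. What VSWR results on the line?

VSWR ≈ 3.37

Γ = (Z_L − Z_0)/(Z_L + Z_0) = (-94 + j201)/(356 + j201)
|Γ| = 222/409 = 0.543
VSWR = (1 + |Γ|)/(1 − |Γ|) = 1.54/0.457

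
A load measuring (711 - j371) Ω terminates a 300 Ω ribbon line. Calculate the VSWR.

VSWR ≈ 3.12

Γ = (Z_L − Z_0)/(Z_L + Z_0) = (411 − j371)/(1011 − j371)
|Γ| = 554/1080 = 0.514
VSWR = (1 + |Γ|)/(1 − |Γ|) = 1.51/0.486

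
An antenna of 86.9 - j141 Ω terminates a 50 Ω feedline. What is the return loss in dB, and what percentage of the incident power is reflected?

Γ = (36.9 − j141)/(136.9 − j141), |Γ| = 0.742
RL = −20·log₁₀(0.742) = 2.6 dB
P_refl/P_inc = |Γ|² = 0.55

RL ≈ 2.6 dB; 55% of incident power reflected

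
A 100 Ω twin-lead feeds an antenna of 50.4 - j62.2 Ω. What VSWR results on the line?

Γ = (Z_L − Z_0)/(Z_L + Z_0) = (-49.6 − j62.2)/(150.4 − j62.2)
|Γ| = 79.6/163 = 0.489
VSWR = (1 + |Γ|)/(1 − |Γ|) = 1.49/0.511

VSWR ≈ 2.91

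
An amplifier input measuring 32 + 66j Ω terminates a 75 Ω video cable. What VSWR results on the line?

VSWR ≈ 4.36

Γ = (Z_L − Z_0)/(Z_L + Z_0) = (-43 + j66)/(107 + j66)
|Γ| = 78.8/126 = 0.627
VSWR = (1 + |Γ|)/(1 − |Γ|) = 1.63/0.373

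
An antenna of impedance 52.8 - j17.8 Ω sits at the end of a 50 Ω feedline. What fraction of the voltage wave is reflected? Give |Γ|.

|Γ| ≈ 0.173

Γ = (Z_L − Z_0)/(Z_L + Z_0) = (2.8 − j17.8)/(102.8 − j17.8)
|Γ| = 18/104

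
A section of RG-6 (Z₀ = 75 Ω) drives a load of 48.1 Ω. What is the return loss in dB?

Γ = (48.1 − 75)/(48.1 + 75) = -0.219
RL = −20·log₁₀|Γ| = −20·log₁₀(0.219)

RL ≈ 13.2 dB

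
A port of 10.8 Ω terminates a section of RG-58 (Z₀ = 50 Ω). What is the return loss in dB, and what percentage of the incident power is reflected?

RL ≈ 3.81 dB; 41.6% of incident power reflected

Γ = (10.8 − 50)/(10.8 + 50) = -0.645
RL = −20·log₁₀(0.645) = 3.81 dB
P_refl/P_inc = |Γ|² = 0.416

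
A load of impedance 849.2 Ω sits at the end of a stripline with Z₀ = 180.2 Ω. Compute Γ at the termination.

Γ = 0.65

Γ = (Z_L − Z_0)/(Z_L + Z_0) = (849.2 − 180.2)/(849.2 + 180.2) = 669/1029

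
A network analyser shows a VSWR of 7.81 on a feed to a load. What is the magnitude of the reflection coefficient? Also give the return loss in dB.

|Γ| ≈ 0.773; return loss ≈ 2.24 dB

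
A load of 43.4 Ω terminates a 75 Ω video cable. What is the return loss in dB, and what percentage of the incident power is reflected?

Γ = (43.4 − 75)/(43.4 + 75) = -0.267
RL = −20·log₁₀(0.267) = 11.5 dB
P_refl/P_inc = |Γ|² = 0.0712

RL ≈ 11.5 dB; 7.12% of incident power reflected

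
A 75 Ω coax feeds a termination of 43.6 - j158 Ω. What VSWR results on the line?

VSWR ≈ 9.83

Γ = (Z_L − Z_0)/(Z_L + Z_0) = (-31.4 − j158)/(118.6 − j158)
|Γ| = 161/198 = 0.815
VSWR = (1 + |Γ|)/(1 − |Γ|) = 1.82/0.185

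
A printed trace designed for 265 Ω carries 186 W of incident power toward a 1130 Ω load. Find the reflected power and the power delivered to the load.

P_reflected ≈ 71.5 W; P_delivered ≈ 114 W

Γ = (1130 − 265)/(1130 + 265) = 0.62
|Γ|² = 0.384
P_refl = |Γ|²·P_inc = 71.5 W, P_del = (1 − |Γ|²)·P_inc = 114 W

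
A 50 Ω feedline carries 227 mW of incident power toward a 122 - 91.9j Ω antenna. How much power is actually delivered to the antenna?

P_delivered ≈ 146 mW

|Γ| = |(72 − j91.9)/(172 − j91.9)| = 0.599
|Γ|² = 0.358
P_refl = |Γ|²·P_inc = 81.4 mW, P_del = (1 − |Γ|²)·P_inc = 146 mW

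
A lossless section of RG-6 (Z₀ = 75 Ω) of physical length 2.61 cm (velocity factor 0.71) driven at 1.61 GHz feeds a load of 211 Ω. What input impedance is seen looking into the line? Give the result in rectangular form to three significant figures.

λ = v/f = 0.71·c / 1.61 GHz = 0.132 m
βl = 2π·l/λ = 2π × 0.197 = 71°
tan(βl) = tan(71°) = 2.91
Z_in = Z_0·(Z_L + jZ_0·tanβl)/(Z_0 + jZ_L·tanβl)
     = 75·(211 + j218)/(75 + j614)

Z_in ≈ 29.4 − j22.2 Ω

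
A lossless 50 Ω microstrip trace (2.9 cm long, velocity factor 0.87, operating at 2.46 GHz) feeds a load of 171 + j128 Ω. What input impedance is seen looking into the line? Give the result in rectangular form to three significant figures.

λ = v/f = 0.87·c / 2.46 GHz = 0.106 m
βl = 2π·l/λ = 2π × 0.273 = 98.4°
tan(βl) = tan(98.4°) = -6.77
Z_in = Z_0·(Z_L + jZ_0·tanβl)/(Z_0 + jZ_L·tanβl)
     = 50·(171 − j211)/(917 − j1160)

Z_in ≈ 9.18 + j0.113 Ω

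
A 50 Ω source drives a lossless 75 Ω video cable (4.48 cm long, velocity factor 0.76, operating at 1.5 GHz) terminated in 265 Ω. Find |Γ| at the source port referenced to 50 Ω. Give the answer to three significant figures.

λ = v/f = 0.76·c / 1.5 GHz = 0.152 m
βl = 2π·l/λ = 2π × 0.295 = 106°
tan(βl) = -3.46
Z_in = Z_0·(Z_L + jZ_0·tanβl)/(Z_0 + jZ_L·tanβl) = 22.8 + j19.8 Ω
Γ_s = (Z_in − Z_s)/(Z_in + Z_s) = (-27.2 + j19.8)/(72.8 + j19.8), |Γ_s| = 0.445

|Γ| ≈ 0.445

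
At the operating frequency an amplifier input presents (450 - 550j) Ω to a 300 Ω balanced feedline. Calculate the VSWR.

Γ = (Z_L − Z_0)/(Z_L + Z_0) = (150 − j550)/(750 − j550)
|Γ| = 570/930 = 0.613
VSWR = (1 + |Γ|)/(1 − |Γ|) = 1.61/0.387

VSWR ≈ 4.17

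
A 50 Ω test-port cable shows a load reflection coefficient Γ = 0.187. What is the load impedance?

Z_L = Z_0·(1 + Γ)/(1 − Γ) = 50·(1.19)/(0.813)

Z_L ≈ 73 Ω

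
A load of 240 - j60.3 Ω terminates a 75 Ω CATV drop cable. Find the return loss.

RL ≈ 5.23 dB

Γ = (165 − j60.3)/(315 − j60.3), |Γ| = 0.548
RL = −20·log₁₀|Γ| = −20·log₁₀(0.548)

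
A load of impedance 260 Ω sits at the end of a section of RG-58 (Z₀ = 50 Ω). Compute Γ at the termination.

Γ = (Z_L − Z_0)/(Z_L + Z_0) = (260 − 50)/(260 + 50) = 210/310

Γ = 0.677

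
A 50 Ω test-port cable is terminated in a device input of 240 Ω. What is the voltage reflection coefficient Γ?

Γ = 0.655

Γ = (Z_L − Z_0)/(Z_L + Z_0) = (240 − 50)/(240 + 50) = 190/290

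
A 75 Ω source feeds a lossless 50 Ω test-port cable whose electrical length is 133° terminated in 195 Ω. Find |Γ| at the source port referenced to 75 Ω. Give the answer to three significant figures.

tan(βl) = -1.07
Z_in = Z_0·(Z_L + jZ_0·tanβl)/(Z_0 + jZ_L·tanβl) = 22.7 + j41.2 Ω
Γ_s = (Z_in − Z_s)/(Z_in + Z_s) = (-52.3 + j41.2)/(97.7 + j41.2), |Γ_s| = 0.628

|Γ| ≈ 0.628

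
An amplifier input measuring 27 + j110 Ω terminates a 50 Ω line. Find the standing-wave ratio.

Γ = (Z_L − Z_0)/(Z_L + Z_0) = (-23 + j110)/(77 + j110)
|Γ| = 112/134 = 0.837
VSWR = (1 + |Γ|)/(1 − |Γ|) = 1.84/0.163

VSWR ≈ 11.3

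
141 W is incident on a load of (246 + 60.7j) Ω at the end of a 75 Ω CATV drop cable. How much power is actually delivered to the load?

P_delivered ≈ 97.5 W

|Γ| = |(171 + j60.7)/(321 + j60.7)| = 0.555
|Γ|² = 0.309
P_refl = |Γ|²·P_inc = 43.5 W, P_del = (1 − |Γ|²)·P_inc = 97.5 W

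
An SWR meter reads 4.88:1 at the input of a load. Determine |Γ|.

|Γ| = (S − 1)/(S + 1) = (4.88 − 1)/(4.88 + 1) = 3.88/5.88

|Γ| ≈ 0.66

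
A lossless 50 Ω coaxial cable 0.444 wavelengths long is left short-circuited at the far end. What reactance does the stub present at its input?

X_in ≈ -18.4 Ω (capacitive)

βl = 2π × 0.444 = 160°
tan(βl) = -0.367
For a short-circuited stub, Z_in = jZ_0·tan(βl)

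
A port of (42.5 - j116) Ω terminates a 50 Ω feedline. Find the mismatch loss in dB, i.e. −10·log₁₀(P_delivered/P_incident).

Γ = (-7.5 − j116)/(92.5 − j116), |Γ| = 0.783
|Γ|² = 0.614, so P_del/P_inc = 1 − |Γ|² = 0.386
ML = −10·log₁₀(1 − |Γ|²)

mismatch loss ≈ 4.13 dB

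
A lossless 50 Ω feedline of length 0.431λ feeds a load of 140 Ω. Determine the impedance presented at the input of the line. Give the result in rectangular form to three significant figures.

βl = 2π × 0.431 = 155°
tan(βl) = tan(155°) = -0.463
Z_in = Z_0·(Z_L + jZ_0·tanβl)/(Z_0 + jZ_L·tanβl)
     = 50·(140 − j23.1)/(50 − j64.8)

Z_in ≈ 63.4 + j59.1 Ω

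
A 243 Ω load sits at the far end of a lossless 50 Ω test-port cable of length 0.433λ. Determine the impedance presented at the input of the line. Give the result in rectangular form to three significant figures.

Z_in ≈ 50.9 + j88.3 Ω

βl = 2π × 0.433 = 156°
tan(βl) = tan(156°) = -0.448
Z_in = Z_0·(Z_L + jZ_0·tanβl)/(Z_0 + jZ_L·tanβl)
     = 50·(243 − j22.4)/(50 − j109)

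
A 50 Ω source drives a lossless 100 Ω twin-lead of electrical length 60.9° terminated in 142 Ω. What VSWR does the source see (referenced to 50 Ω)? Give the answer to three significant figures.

tan(βl) = 1.8
Z_in = Z_0·(Z_L + jZ_0·tanβl)/(Z_0 + jZ_L·tanβl) = 80 − j24.3 Ω
Γ_s = (Z_in − Z_s)/(Z_in + Z_s) = (30 − j24.3)/(130 − j24.3), |Γ_s| = 0.292
VSWR = (1 + |Γ_s|)/(1 − |Γ_s|)

VSWR ≈ 1.82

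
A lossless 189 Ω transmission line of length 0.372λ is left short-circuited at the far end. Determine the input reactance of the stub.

βl = 2π × 0.372 = 134°
tan(βl) = -1.04
For a short-circuited stub, Z_in = jZ_0·tan(βl)

X_in ≈ -196 Ω (capacitive)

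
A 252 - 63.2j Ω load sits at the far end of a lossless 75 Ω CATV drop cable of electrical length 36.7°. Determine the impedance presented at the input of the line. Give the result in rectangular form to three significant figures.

tan(βl) = tan(36.7°) = 0.745
Z_in = Z_0·(Z_L + jZ_0·tanβl)/(Z_0 + jZ_L·tanβl)
     = 75·(252 − j7.3)/(122 + j188)

Z_in ≈ 43.9 − j72.1 Ω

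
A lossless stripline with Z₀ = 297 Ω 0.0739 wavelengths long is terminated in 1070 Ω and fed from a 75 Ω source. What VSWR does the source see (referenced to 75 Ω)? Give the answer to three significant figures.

βl = 2π × 0.0739 = 26.6°
tan(βl) = 0.501
Z_in = Z_0·(Z_L + jZ_0·tanβl)/(Z_0 + jZ_L·tanβl) = 314 − j419 Ω
Γ_s = (Z_in − Z_s)/(Z_in + Z_s) = (239 − j419)/(389 − j419), |Γ_s| = 0.844
VSWR = (1 + |Γ_s|)/(1 − |Γ_s|)

VSWR ≈ 11.8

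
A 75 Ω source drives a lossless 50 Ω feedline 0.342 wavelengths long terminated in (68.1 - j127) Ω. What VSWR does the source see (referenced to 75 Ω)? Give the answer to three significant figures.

βl = 2π × 0.342 = 123°
tan(βl) = -1.53
Z_in = Z_0·(Z_L + jZ_0·tanβl)/(Z_0 + jZ_L·tanβl) = 17.9 + j57.5 Ω
Γ_s = (Z_in − Z_s)/(Z_in + Z_s) = (-57.1 + j57.5)/(92.9 + j57.5), |Γ_s| = 0.741
VSWR = (1 + |Γ_s|)/(1 − |Γ_s|)

VSWR ≈ 6.73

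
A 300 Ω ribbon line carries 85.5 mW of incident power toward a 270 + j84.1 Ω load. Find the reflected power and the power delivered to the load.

|Γ| = |(-30 + j84.1)/(570 + j84.1)| = 0.155
|Γ|² = 0.024
P_refl = |Γ|²·P_inc = 2.05 mW, P_del = (1 − |Γ|²)·P_inc = 83.4 mW

P_reflected ≈ 2.05 mW; P_delivered ≈ 83.4 mW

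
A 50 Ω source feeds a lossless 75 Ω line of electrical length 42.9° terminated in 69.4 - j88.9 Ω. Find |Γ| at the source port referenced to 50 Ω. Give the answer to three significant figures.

|Γ| ≈ 0.407

tan(βl) = 0.929
Z_in = Z_0·(Z_L + jZ_0·tanβl)/(Z_0 + jZ_L·tanβl) = 25.1 − j19.4 Ω
Γ_s = (Z_in − Z_s)/(Z_in + Z_s) = (-24.9 − j19.4)/(75.1 − j19.4), |Γ_s| = 0.407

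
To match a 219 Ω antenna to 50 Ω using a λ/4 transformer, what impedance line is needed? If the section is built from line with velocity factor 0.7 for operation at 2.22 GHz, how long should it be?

Z_qwt ≈ 105 Ω; length ≈ 2.36 cm

Z_qwt = √(Z_0·R_L) = √(50 × 219) = √10950
λ = 0.7·c/f = 0.0946 m, so l = λ/4 = 0.0236 m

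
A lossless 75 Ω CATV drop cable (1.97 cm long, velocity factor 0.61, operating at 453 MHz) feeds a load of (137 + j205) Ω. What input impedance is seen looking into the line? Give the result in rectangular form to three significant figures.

λ = v/f = 0.61·c / 453 MHz = 0.404 m
βl = 2π·l/λ = 2π × 0.0488 = 17.6°
tan(βl) = tan(17.6°) = 0.316
Z_in = Z_0·(Z_L + jZ_0·tanβl)/(Z_0 + jZ_L·tanβl)
     = 75·(137 + j229)/(10.1 + j43.3)

Z_in ≈ 428 − j137 Ω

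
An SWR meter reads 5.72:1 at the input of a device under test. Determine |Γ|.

|Γ| = (S − 1)/(S + 1) = (5.72 − 1)/(5.72 + 1) = 4.72/6.72

|Γ| ≈ 0.702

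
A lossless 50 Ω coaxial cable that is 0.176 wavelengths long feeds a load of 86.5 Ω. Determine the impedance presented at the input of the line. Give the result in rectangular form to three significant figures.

Z_in ≈ 33.4 − j15.4 Ω

βl = 2π × 0.176 = 63.4°
tan(βl) = tan(63.4°) = 1.99
Z_in = Z_0·(Z_L + jZ_0·tanβl)/(Z_0 + jZ_L·tanβl)
     = 50·(86.5 + j99.7)/(50 + j172)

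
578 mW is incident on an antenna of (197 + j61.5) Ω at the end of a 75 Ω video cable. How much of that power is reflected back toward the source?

|Γ| = |(122 + j61.5)/(272 + j61.5)| = 0.49
|Γ|² = 0.24
P_refl = |Γ|²·P_inc = 139 mW, P_del = (1 − |Γ|²)·P_inc = 439 mW

P_reflected ≈ 139 mW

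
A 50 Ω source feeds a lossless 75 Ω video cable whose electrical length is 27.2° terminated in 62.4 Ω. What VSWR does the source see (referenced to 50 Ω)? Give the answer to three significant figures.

VSWR ≈ 1.4

tan(βl) = 0.514
Z_in = Z_0·(Z_L + jZ_0·tanβl)/(Z_0 + jZ_L·tanβl) = 66.7 + j10 Ω
Γ_s = (Z_in − Z_s)/(Z_in + Z_s) = (16.7 + j10)/(117 + j10), |Γ_s| = 0.166
VSWR = (1 + |Γ_s|)/(1 − |Γ_s|)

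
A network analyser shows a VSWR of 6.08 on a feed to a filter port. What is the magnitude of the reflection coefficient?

|Γ| = (S − 1)/(S + 1) = (6.08 − 1)/(6.08 + 1) = 5.08/7.08

|Γ| ≈ 0.718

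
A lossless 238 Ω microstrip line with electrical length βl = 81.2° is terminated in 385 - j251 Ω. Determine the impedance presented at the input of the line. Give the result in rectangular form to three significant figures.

tan(βl) = tan(81.2°) = 6.46
Z_in = Z_0·(Z_L + jZ_0·tanβl)/(Z_0 + jZ_L·tanβl)
     = 238·(385 + j1290)/(1860 + j2490)

Z_in ≈ 96.6 + j35.4 Ω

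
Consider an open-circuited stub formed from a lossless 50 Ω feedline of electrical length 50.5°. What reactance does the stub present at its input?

tan(βl) = 1.21
For an open-circuited stub, Z_in = −jZ_0·cot(βl) = −jZ_0/tan(βl)

X_in ≈ -41.2 Ω (capacitive)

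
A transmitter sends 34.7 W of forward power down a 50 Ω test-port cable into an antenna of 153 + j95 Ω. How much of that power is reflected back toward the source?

P_reflected ≈ 13.6 W

|Γ| = |(103 + j95)/(203 + j95)| = 0.625
|Γ|² = 0.391
P_refl = |Γ|²·P_inc = 13.6 W, P_del = (1 − |Γ|²)·P_inc = 21.1 W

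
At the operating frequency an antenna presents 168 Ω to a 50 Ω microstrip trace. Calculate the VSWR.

VSWR ≈ 3.36

For a purely resistive load, VSWR = R_L/Z_0 or Z_0/R_L (whichever > 1) = 168/50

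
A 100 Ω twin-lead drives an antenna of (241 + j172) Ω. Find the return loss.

Γ = (141 + j172)/(341 + j172), |Γ| = 0.582
RL = −20·log₁₀|Γ| = −20·log₁₀(0.582)

RL ≈ 4.7 dB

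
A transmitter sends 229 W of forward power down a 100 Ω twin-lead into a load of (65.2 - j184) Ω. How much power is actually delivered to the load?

|Γ| = |(-34.8 − j184)/(165.2 − j184)| = 0.757
|Γ|² = 0.573
P_refl = |Γ|²·P_inc = 131 W, P_del = (1 − |Γ|²)·P_inc = 97.7 W

P_delivered ≈ 97.7 W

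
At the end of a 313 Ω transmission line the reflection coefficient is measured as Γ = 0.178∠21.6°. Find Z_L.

Z_L ≈ 433 + j58.5 Ω

Z_L = Z_0·(1 + Γ)/(1 − Γ) = 313·(1.17 + j0.0655)/(0.834 − j0.0655)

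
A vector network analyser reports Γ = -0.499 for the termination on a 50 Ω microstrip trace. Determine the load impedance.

Z_L ≈ 16.7 Ω

Z_L = Z_0·(1 + Γ)/(1 − Γ) = 50·(0.501)/(1.5)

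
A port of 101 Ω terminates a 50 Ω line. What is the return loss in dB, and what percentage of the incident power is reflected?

RL ≈ 9.43 dB; 11.4% of incident power reflected

Γ = (101 − 50)/(101 + 50) = 0.338
RL = −20·log₁₀(0.338) = 9.43 dB
P_refl/P_inc = |Γ|² = 0.114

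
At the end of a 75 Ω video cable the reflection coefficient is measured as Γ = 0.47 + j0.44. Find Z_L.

Z_L = Z_0·(1 + Γ)/(1 − Γ) = 75·(1.47 + j0.44)/(0.53 − j0.44)

Z_L ≈ 92.5 + j139 Ω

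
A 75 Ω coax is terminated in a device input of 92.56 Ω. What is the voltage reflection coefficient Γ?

Γ = (Z_L − Z_0)/(Z_L + Z_0) = (92.56 − 75)/(92.56 + 75) = 17.56/167.6

Γ = 0.105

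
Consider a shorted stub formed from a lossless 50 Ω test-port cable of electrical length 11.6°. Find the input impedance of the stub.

tan(βl) = 0.205
For a shorted stub, Z_in = jZ_0·tan(βl)

Z_in ≈ +j10.3 Ω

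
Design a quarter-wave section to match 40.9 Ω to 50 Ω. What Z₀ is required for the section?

Z_qwt = √(Z_0·R_L) = √(50 × 40.9) = √2045

Z_qwt ≈ 45.2 Ω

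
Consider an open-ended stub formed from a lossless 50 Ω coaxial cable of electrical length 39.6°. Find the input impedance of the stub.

Z_in ≈ −j60.4 Ω

tan(βl) = 0.827
For an open-ended stub, Z_in = −jZ_0·cot(βl) = −jZ_0/tan(βl)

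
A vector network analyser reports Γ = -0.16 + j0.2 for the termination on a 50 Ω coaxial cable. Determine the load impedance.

Z_L = Z_0·(1 + Γ)/(1 − Γ) = 50·(0.84 + j0.2)/(1.16 − j0.2)

Z_L ≈ 33.7 + j14.4 Ω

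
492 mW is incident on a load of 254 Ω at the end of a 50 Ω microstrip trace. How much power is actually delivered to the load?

Γ = (254 − 50)/(254 + 50) = 0.671
|Γ|² = 0.45
P_refl = |Γ|²·P_inc = 222 mW, P_del = (1 − |Γ|²)·P_inc = 270 mW

P_delivered ≈ 270 mW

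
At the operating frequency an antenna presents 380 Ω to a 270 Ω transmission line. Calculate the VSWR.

VSWR ≈ 1.41

Γ = (380 − 270)/(380 + 270) = 0.169
VSWR = (1 + 0.169)/(1 − 0.169)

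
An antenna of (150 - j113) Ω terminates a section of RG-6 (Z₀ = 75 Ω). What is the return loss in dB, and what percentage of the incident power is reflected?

RL ≈ 5.37 dB; 29% of incident power reflected

Γ = (75 − j113)/(225 − j113), |Γ| = 0.539
RL = −20·log₁₀(0.539) = 5.37 dB
P_refl/P_inc = |Γ|² = 0.29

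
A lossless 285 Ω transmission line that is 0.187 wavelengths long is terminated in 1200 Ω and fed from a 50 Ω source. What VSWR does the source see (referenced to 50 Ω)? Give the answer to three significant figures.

βl = 2π × 0.187 = 67.3°
tan(βl) = 2.39
Z_in = Z_0·(Z_L + jZ_0·tanβl)/(Z_0 + jZ_L·tanβl) = 78.7 − j111 Ω
Γ_s = (Z_in − Z_s)/(Z_in + Z_s) = (28.7 − j111)/(129 − j111), |Γ_s| = 0.675
VSWR = (1 + |Γ_s|)/(1 − |Γ_s|)

VSWR ≈ 5.16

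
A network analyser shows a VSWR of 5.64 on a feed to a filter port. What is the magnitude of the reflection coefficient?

|Γ| = (S − 1)/(S + 1) = (5.64 − 1)/(5.64 + 1) = 4.64/6.64

|Γ| ≈ 0.699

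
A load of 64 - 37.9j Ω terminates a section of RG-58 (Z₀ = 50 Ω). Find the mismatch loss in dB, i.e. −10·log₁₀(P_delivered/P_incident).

Γ = (14 − j37.9)/(114 − j37.9), |Γ| = 0.336
|Γ|² = 0.113, so P_del/P_inc = 1 − |Γ|² = 0.887
ML = −10·log₁₀(1 − |Γ|²)

mismatch loss ≈ 0.521 dB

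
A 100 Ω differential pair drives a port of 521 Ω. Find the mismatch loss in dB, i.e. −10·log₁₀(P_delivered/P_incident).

Γ = (521 − 100)/(521 + 100) = 0.678
|Γ|² = 0.46, so P_del/P_inc = 1 − |Γ|² = 0.54
ML = −10·log₁₀(1 − |Γ|²)

mismatch loss ≈ 2.67 dB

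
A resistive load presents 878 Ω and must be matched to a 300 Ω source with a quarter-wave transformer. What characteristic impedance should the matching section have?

Z_qwt = √(Z_0·R_L) = √(300 × 878) = √263400

Z_qwt ≈ 513 Ω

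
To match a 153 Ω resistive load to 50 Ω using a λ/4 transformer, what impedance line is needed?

Z_qwt = √(Z_0·R_L) = √(50 × 153) = √7650

Z_qwt ≈ 87.5 Ω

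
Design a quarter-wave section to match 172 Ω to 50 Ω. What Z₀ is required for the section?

Z_qwt ≈ 92.7 Ω

Z_qwt = √(Z_0·R_L) = √(50 × 172) = √8600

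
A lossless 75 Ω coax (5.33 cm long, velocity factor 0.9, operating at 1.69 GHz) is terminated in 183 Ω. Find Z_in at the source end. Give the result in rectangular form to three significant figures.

λ = v/f = 0.9·c / 1.69 GHz = 0.16 m
βl = 2π·l/λ = 2π × 0.334 = 120°
tan(βl) = tan(120°) = -1.72
Z_in = Z_0·(Z_L + jZ_0·tanβl)/(Z_0 + jZ_L·tanβl)
     = 75·(183 − j129)/(75 − j316)

Z_in ≈ 38.9 + j34.2 Ω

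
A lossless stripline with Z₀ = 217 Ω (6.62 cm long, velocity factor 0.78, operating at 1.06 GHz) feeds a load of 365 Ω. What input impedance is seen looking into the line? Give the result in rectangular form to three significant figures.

λ = v/f = 0.78·c / 1.06 GHz = 0.221 m
βl = 2π·l/λ = 2π × 0.3 = 108°
tan(βl) = tan(108°) = -3.09
Z_in = Z_0·(Z_L + jZ_0·tanβl)/(Z_0 + jZ_L·tanβl)
     = 217·(365 − j670)/(217 − j1130)

Z_in ≈ 137 + j43.8 Ω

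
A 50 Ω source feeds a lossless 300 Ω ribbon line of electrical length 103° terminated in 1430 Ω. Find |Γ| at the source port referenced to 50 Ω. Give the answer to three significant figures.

tan(βl) = -4.33
Z_in = Z_0·(Z_L + jZ_0·tanβl)/(Z_0 + jZ_L·tanβl) = 66.1 + j66.1 Ω
Γ_s = (Z_in − Z_s)/(Z_in + Z_s) = (16.1 + j66.1)/(116 + j66.1), |Γ_s| = 0.509

|Γ| ≈ 0.509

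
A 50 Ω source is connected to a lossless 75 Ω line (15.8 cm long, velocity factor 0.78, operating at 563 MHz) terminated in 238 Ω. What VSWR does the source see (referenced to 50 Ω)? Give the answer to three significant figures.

λ = v/f = 0.78·c / 563 MHz = 0.416 m
βl = 2π·l/λ = 2π × 0.38 = 137°
tan(βl) = -0.937
Z_in = Z_0·(Z_L + jZ_0·tanβl)/(Z_0 + jZ_L·tanβl) = 45.4 + j64.7 Ω
Γ_s = (Z_in − Z_s)/(Z_in + Z_s) = (-4.6 + j64.7)/(95.4 + j64.7), |Γ_s| = 0.563
VSWR = (1 + |Γ_s|)/(1 − |Γ_s|)

VSWR ≈ 3.58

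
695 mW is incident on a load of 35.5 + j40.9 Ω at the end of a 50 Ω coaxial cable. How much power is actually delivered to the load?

P_delivered ≈ 549 mW

|Γ| = |(-14.5 + j40.9)/(85.5 + j40.9)| = 0.458
|Γ|² = 0.21
P_refl = |Γ|²·P_inc = 146 mW, P_del = (1 − |Γ|²)·P_inc = 549 mW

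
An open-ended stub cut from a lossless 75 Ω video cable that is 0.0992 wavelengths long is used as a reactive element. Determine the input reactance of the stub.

βl = 2π × 0.0992 = 35.7°
tan(βl) = 0.719
For an open-ended stub, Z_in = −jZ_0·cot(βl) = −jZ_0/tan(βl)

X_in ≈ -104 Ω (capacitive)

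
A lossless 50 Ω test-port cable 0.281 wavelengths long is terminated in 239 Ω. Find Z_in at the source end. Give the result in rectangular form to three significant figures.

βl = 2π × 0.281 = 101°
tan(βl) = tan(101°) = -5.07
Z_in = Z_0·(Z_L + jZ_0·tanβl)/(Z_0 + jZ_L·tanβl)
     = 50·(239 − j253)/(50 − j1210)

Z_in ≈ 10.8 + j9.42 Ω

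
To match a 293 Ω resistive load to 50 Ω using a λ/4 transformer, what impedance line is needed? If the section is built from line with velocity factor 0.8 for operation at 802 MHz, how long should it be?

Z_qwt ≈ 121 Ω; length ≈ 7.48 cm

Z_qwt = √(Z_0·R_L) = √(50 × 293) = √14650
λ = 0.8·c/f = 0.299 m, so l = λ/4 = 0.0748 m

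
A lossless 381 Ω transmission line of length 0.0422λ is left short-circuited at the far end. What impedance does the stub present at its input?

βl = 2π × 0.0422 = 15.2°
tan(βl) = 0.272
For a short-circuited stub, Z_in = jZ_0·tan(βl)

Z_in ≈ +j103 Ω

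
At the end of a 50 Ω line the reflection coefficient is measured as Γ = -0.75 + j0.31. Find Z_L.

Z_L = Z_0·(1 + Γ)/(1 − Γ) = 50·(0.25 + j0.31)/(1.75 − j0.31)

Z_L ≈ 5.4 + j9.81 Ω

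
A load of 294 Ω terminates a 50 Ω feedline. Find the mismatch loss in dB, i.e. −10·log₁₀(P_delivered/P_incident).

Γ = (294 − 50)/(294 + 50) = 0.709
|Γ|² = 0.503, so P_del/P_inc = 1 − |Γ|² = 0.497
ML = −10·log₁₀(1 − |Γ|²)

mismatch loss ≈ 3.04 dB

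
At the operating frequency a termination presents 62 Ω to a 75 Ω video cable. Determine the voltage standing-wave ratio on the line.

Γ = (62 − 75)/(62 + 75) = -0.0949
VSWR = (1 + 0.0949)/(1 − 0.0949)

VSWR ≈ 1.21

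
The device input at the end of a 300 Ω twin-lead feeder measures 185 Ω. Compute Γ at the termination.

Γ = (Z_L − Z_0)/(Z_L + Z_0) = (185 − 300)/(185 + 300) = -115/485

Γ = -0.237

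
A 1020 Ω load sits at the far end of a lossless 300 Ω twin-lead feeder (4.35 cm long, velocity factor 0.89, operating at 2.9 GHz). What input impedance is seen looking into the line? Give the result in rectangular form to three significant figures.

λ = v/f = 0.89·c / 2.9 GHz = 0.0921 m
βl = 2π·l/λ = 2π × 0.472 = 170°
tan(βl) = tan(170°) = -0.175
Z_in = Z_0·(Z_L + jZ_0·tanβl)/(Z_0 + jZ_L·tanβl)
     = 300·(1020 − j52.4)/(300 − j178)

Z_in ≈ 777 + j409 Ω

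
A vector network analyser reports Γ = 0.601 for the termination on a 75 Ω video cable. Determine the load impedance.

Z_L ≈ 301 Ω

Z_L = Z_0·(1 + Γ)/(1 − Γ) = 75·(1.6)/(0.399)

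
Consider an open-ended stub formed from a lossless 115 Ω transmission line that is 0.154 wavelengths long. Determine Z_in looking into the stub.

βl = 2π × 0.154 = 55.4°
tan(βl) = 1.45
For an open-ended stub, Z_in = −jZ_0·cot(βl) = −jZ_0/tan(βl)

Z_in ≈ −j79.2 Ω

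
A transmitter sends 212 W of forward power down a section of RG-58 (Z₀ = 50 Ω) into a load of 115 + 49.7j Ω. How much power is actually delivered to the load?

P_delivered ≈ 164 W

|Γ| = |(65 + j49.7)/(165 + j49.7)| = 0.475
|Γ|² = 0.225
P_refl = |Γ|²·P_inc = 47.8 W, P_del = (1 − |Γ|²)·P_inc = 164 W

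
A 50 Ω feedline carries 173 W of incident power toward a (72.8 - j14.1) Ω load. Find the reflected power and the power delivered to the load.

P_reflected ≈ 8.14 W; P_delivered ≈ 165 W

|Γ| = |(22.8 − j14.1)/(122.8 − j14.1)| = 0.217
|Γ|² = 0.047
P_refl = |Γ|²·P_inc = 8.14 W, P_del = (1 − |Γ|²)·P_inc = 165 W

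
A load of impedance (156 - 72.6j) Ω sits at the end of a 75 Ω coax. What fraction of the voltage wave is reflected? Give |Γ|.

|Γ| ≈ 0.449

Γ = (Z_L − Z_0)/(Z_L + Z_0) = (81 − j72.6)/(231 − j72.6)
|Γ| = 109/242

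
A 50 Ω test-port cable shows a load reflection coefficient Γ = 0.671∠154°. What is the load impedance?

Z_L ≈ 10.3 + j11.1 Ω

Z_L = Z_0·(1 + Γ)/(1 − Γ) = 50·(0.397 + j0.294)/(1.6 − j0.294)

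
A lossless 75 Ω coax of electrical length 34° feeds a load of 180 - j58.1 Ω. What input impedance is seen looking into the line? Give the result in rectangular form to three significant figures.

tan(βl) = tan(34°) = 0.675
Z_in = Z_0·(Z_L + jZ_0·tanβl)/(Z_0 + jZ_L·tanβl)
     = 75·(180 − j7.51)/(114 + j121)

Z_in ≈ 53 − j61.3 Ω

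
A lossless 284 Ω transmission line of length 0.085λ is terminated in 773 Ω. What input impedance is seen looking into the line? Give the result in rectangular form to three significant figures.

Z_in ≈ 291 − j300 Ω

βl = 2π × 0.085 = 30.6°
tan(βl) = tan(30.6°) = 0.591
Z_in = Z_0·(Z_L + jZ_0·tanβl)/(Z_0 + jZ_L·tanβl)
     = 284·(773 + j168)/(284 + j457)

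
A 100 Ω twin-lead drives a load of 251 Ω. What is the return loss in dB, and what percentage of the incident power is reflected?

RL ≈ 7.33 dB; 18.5% of incident power reflected

Γ = (251 − 100)/(251 + 100) = 0.43
RL = −20·log₁₀(0.43) = 7.33 dB
P_refl/P_inc = |Γ|² = 0.185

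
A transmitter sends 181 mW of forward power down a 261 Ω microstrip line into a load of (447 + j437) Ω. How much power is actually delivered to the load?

P_delivered ≈ 122 mW

|Γ| = |(186 + j437)/(708 + j437)| = 0.571
|Γ|² = 0.326
P_refl = |Γ|²·P_inc = 59 mW, P_del = (1 − |Γ|²)·P_inc = 122 mW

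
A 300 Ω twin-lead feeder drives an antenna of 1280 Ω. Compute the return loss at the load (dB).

Γ = (1280 − 300)/(1280 + 300) = 0.62
RL = −20·log₁₀|Γ| = −20·log₁₀(0.62)

RL ≈ 4.15 dB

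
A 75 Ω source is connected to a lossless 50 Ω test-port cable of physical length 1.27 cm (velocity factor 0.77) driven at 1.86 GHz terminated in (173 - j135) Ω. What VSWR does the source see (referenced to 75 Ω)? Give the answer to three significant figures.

VSWR ≈ 6.19

λ = v/f = 0.77·c / 1.86 GHz = 0.124 m
βl = 2π·l/λ = 2π × 0.102 = 36.8°
tan(βl) = 0.748
Z_in = Z_0·(Z_L + jZ_0·tanβl)/(Z_0 + jZ_L·tanβl) = 17 − j46.9 Ω
Γ_s = (Z_in − Z_s)/(Z_in + Z_s) = (-58 − j46.9)/(92 − j46.9), |Γ_s| = 0.722
VSWR = (1 + |Γ_s|)/(1 − |Γ_s|)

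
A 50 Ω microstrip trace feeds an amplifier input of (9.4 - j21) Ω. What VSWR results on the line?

Γ = (Z_L − Z_0)/(Z_L + Z_0) = (-40.6 − j21)/(59.4 − j21)
|Γ| = 45.7/63 = 0.726
VSWR = (1 + |Γ|)/(1 − |Γ|) = 1.73/0.274

VSWR ≈ 6.29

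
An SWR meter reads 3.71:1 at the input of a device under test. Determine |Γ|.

|Γ| = (S − 1)/(S + 1) = (3.71 − 1)/(3.71 + 1) = 2.71/4.71

|Γ| ≈ 0.575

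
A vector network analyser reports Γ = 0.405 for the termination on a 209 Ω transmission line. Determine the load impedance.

Z_L = Z_0·(1 + Γ)/(1 − Γ) = 209·(1.41)/(0.595)

Z_L ≈ 494 Ω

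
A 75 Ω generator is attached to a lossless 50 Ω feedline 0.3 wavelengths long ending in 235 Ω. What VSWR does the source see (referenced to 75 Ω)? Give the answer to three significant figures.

βl = 2π × 0.3 = 108°
tan(βl) = -3.08
Z_in = Z_0·(Z_L + jZ_0·tanβl)/(Z_0 + jZ_L·tanβl) = 11.7 + j15.4 Ω
Γ_s = (Z_in − Z_s)/(Z_in + Z_s) = (-63.3 + j15.4)/(86.7 + j15.4), |Γ_s| = 0.74
VSWR = (1 + |Γ_s|)/(1 − |Γ_s|)

VSWR ≈ 6.69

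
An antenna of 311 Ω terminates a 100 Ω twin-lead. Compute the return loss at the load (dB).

Γ = (311 − 100)/(311 + 100) = 0.513
RL = −20·log₁₀|Γ| = −20·log₁₀(0.513)

RL ≈ 5.79 dB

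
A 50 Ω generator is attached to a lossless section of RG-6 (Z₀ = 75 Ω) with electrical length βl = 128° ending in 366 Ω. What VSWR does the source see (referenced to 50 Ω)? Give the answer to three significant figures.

VSWR ≈ 4.83

tan(βl) = -1.28
Z_in = Z_0·(Z_L + jZ_0·tanβl)/(Z_0 + jZ_L·tanβl) = 24.1 + j54.7 Ω
Γ_s = (Z_in − Z_s)/(Z_in + Z_s) = (-25.9 + j54.7)/(74.1 + j54.7), |Γ_s| = 0.657
VSWR = (1 + |Γ_s|)/(1 − |Γ_s|)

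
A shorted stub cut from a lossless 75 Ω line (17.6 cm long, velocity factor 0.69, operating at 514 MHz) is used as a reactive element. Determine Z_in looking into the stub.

λ = v/f = 0.69·c / 514 MHz = 0.403 m
βl = 2π·l/λ = 2π × 0.437 = 157°
tan(βl) = -0.418
For a shorted stub, Z_in = jZ_0·tan(βl)

Z_in ≈ −j31.3 Ω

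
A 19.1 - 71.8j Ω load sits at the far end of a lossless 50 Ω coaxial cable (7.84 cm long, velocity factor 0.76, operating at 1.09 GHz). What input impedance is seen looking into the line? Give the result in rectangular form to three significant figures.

λ = v/f = 0.76·c / 1.09 GHz = 0.209 m
βl = 2π·l/λ = 2π × 0.375 = 135°
tan(βl) = tan(135°) = -1
Z_in = Z_0·(Z_L + jZ_0·tanβl)/(Z_0 + jZ_L·tanβl)
     = 50·(19.1 − j122)/(-22 − j19.1)

Z_in ≈ 113 + j179 Ω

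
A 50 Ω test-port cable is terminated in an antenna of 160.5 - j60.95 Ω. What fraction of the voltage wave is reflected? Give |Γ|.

Γ = (Z_L − Z_0)/(Z_L + Z_0) = (110.5 − j60.95)/(210.5 − j60.95)
|Γ| = 126/219

|Γ| ≈ 0.576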